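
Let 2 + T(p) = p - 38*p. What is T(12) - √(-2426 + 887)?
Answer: -446 - 9*I*√19 ≈ -446.0 - 39.23*I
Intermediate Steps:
T(p) = -2 - 37*p (T(p) = -2 + (p - 38*p) = -2 - 37*p)
T(12) - √(-2426 + 887) = (-2 - 37*12) - √(-2426 + 887) = (-2 - 444) - √(-1539) = -446 - 9*I*√19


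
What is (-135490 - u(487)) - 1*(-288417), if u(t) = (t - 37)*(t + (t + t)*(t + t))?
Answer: -426970423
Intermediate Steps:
u(t) = (-37 + t)*(t + 4*t²) (u(t) = (-37 + t)*(t + (2*t)*(2*t)) = (-37 + t)*(t + 4*t²))
(-135490 - u(487)) - 1*(-288417) = (-135490 - 487*(-37 - 147*487 + 4*487²)) - 1*(-288417) = (-135490 - 487*(-37 - 71589 + 4*237169)) + 288417 = (-135490 - 487*(-37 - 71589 + 948676)) + 288417 = (-135490 - 487*877050) + 288417 = (-135490 - 1*427123350) + 288417 = (-135490 - 427123350) + 288417 = -427258840 + 288417 = -426970423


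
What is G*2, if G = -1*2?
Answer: -4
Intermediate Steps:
G = -2
G*2 = -2*2 = -4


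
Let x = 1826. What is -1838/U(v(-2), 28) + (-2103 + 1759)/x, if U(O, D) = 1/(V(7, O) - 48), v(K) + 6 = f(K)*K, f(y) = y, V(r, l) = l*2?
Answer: 87260716/913 ≈ 95576.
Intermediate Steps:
V(r, l) = 2*l
v(K) = -6 + K² (v(K) = -6 + K*K = -6 + K²)
U(O, D) = 1/(-48 + 2*O) (U(O, D) = 1/(2*O - 48) = 1/(-48 + 2*O))
-1838/U(v(-2), 28) + (-2103 + 1759)/x = -1838/(1/(2*(-24 + (-6 + (-2)²)))) + (-2103 + 1759)/1826 = -1838/(1/(2*(-24 + (-6 + 4)))) - 344*1/1826 = -1838/(1/(2*(-24 - 2))) - 172/913 = -1838/((½)/(-26)) - 172/913 = -1838/((½)*(-1/26)) - 172/913 = -1838/(-1/52) - 172/913 = -1838*(-52) - 172/913 = 95576 - 172/913 = 87260716/913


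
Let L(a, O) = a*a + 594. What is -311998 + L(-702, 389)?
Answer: 181400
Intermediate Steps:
L(a, O) = 594 + a² (L(a, O) = a² + 594 = 594 + a²)
-311998 + L(-702, 389) = -311998 + (594 + (-702)²) = -311998 + (594 + 492804) = -311998 + 493398 = 181400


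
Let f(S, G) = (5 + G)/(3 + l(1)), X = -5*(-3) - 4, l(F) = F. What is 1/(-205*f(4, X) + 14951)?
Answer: 1/14131 ≈ 7.0766e-5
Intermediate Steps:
X = 11 (X = 15 - 4 = 11)
f(S, G) = 5/4 + G/4 (f(S, G) = (5 + G)/(3 + 1) = (5 + G)/4 = (5 + G)*(1/4) = 5/4 + G/4)
1/(-205*f(4, X) + 14951) = 1/(-205*(5/4 + (1/4)*11) + 14951) = 1/(-205*(5/4 + 11/4) + 14951) = 1/(-205*4 + 14951) = 1/(-820 + 14951) = 1/14131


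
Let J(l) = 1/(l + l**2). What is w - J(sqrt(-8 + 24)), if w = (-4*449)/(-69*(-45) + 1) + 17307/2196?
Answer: 6870901/947330 ≈ 7.2529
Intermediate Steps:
w = 2767307/378932 (w = -1796/(3105 + 1) + 17307*(1/2196) = -1796/3106 + 1923/244 = -1796*1/3106 + 1923/244 = -898/1553 + 1923/244 = 2767307/378932 ≈ 7.3029)
w - J(sqrt(-8 + 24)) = 2767307/378932 - 1/((sqrt(-8 + 24))*(1 + sqrt(-8 + 24))) = 2767307/378932 - 1/((sqrt(16))*(1 + sqrt(16))) = 2767307/378932 - 1/(4*(1 + 4)) = 2767307/378932 - 1/(4*5) = 2767307/378932 - 1*1/20 = 2767307/378932 - 1/20 = 6870901/947330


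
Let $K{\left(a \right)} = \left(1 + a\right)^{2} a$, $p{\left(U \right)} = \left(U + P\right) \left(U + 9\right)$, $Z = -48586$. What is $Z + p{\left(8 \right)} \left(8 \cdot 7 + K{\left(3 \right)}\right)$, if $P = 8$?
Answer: $-20298$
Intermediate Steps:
$p{\left(U \right)} = \left(8 + U\right) \left(9 + U\right)$ ($p{\left(U \right)} = \left(U + 8\right) \left(U + 9\right) = \left(8 + U\right) \left(9 + U\right)$)
$K{\left(a \right)} = a \left(1 + a\right)^{2}$
$Z + p{\left(8 \right)} \left(8 \cdot 7 + K{\left(3 \right)}\right) = -48586 + \left(72 + 8^{2} + 17 \cdot 8\right) \left(8 \cdot 7 + 3 \left(1 + 3\right)^{2}\right) = -48586 + \left(72 + 64 + 136\right) \left(56 + 3 \cdot 4^{2}\right) = -48586 + 272 \left(56 + 3 \cdot 16\right) = -48586 + 272 \left(56 + 48\right) = -48586 + 272 \cdot 104 = -48586 + 28288 = -20298$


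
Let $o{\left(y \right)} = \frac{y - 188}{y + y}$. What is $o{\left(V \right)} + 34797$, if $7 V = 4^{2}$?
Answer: $\frac{278051}{8} \approx 34756.0$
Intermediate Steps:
$V = \frac{16}{7}$ ($V = \frac{4^{2}}{7} = \frac{1}{7} \cdot 16 = \frac{16}{7} \approx 2.2857$)
$o{\left(y \right)} = \frac{-188 + y}{2 y}$
$o{\left(V \right)} + 34797 = \frac{-188 + \frac{16}{7}}{2 \cdot \frac{16}{7}} + 34797 = \frac{1}{2} \cdot \frac{7}{16} \left(- \frac{1300}{7}\right) + 34797 = - \frac{325}{8} + 34797 = \frac{278051}{8}$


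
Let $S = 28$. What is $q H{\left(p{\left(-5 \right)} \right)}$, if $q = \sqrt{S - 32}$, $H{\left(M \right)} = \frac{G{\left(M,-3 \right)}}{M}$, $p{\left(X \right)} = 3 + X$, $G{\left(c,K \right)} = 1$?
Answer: $- i \approx - 1.0 i$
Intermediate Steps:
$H{\left(M \right)} = \frac{1}{M}$ ($H{\left(M \right)} = 1 \frac{1}{M} = \frac{1}{M}$)
$q = 2 i$ ($q = \sqrt{28 - 32} = \sqrt{-4} = 2 i \approx 2.0 i$)
$q H{\left(p{\left(-5 \right)} \right)} = \frac{2 i}{3 - 5} = \frac{2 i}{-2} = 2 i \left(- \frac{1}{2}\right) = - i$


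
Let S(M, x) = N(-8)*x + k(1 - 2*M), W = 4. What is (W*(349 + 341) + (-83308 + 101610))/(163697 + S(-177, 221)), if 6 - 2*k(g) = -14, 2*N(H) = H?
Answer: 21062/162823 ≈ 0.12936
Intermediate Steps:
N(H) = H/2
k(g) = 10 (k(g) = 3 - 1/2*(-14) = 3 + 7 = 10)
S(M, x) = 10 - 4*x (S(M, x) = ((1/2)*(-8))*x + 10 = -4*x + 10 = 10 - 4*x)
(W*(349 + 341) + (-83308 + 101610))/(163697 + S(-177, 221)) = (4*(349 + 341) + (-83308 + 101610))/(163697 + (10 - 4*221)) = (4*690 + 18302)/(163697 + (10 - 884)) = (2760 + 18302)/(163697 - 874) = 21062/162823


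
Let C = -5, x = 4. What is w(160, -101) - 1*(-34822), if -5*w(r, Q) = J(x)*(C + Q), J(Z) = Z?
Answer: 174534/5 ≈ 34907.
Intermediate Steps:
w(r, Q) = 4 - 4*Q/5 (w(r, Q) = -4*(-5 + Q)/5 = -(-20 + 4*Q)/5 = 4 - 4*Q/5)
w(160, -101) - 1*(-34822) = (4 - 4/5*(-101)) - 1*(-34822) = (4 + 404/5) + 34822 = 424/5 + 34822 = 174534/5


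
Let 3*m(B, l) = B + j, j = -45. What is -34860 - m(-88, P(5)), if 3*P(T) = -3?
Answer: -104447/3 ≈ -34816.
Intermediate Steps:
P(T) = -1 (P(T) = (1/3)*(-3) = -1)
m(B, l) = -15 + B/3 (m(B, l) = (B - 45)/3 = (-45 + B)/3 = -15 + B/3)
-34860 - m(-88, P(5)) = -34860 - (-15 + (1/3)*(-88)) = -34860 - (-15 - 88/3) = -34860 - 1*(-133/3) = -34860 + 133/3 = -104447/3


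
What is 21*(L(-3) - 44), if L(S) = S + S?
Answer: -1050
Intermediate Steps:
L(S) = 2*S
21*(L(-3) - 44) = 21*(2*(-3) - 44) = 21*(-6 - 44) = 21*(-50) = -1050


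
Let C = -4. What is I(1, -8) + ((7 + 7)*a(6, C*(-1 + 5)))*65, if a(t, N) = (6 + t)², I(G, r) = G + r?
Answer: 131033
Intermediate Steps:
I(1, -8) + ((7 + 7)*a(6, C*(-1 + 5)))*65 = (1 - 8) + ((7 + 7)*(6 + 6)²)*65 = -7 + (14*12²)*65 = -7 + (14*144)*65 = -7 + 2016*65 = -7 + 131040 = 131033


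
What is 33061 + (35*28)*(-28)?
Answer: 5621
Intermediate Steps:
33061 + (35*28)*(-28) = 33061 + 980*(-28) = 33061 - 27440 = 5621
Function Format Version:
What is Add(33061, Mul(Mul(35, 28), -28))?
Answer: 5621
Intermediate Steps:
Add(33061, Mul(Mul(35, 28), -28)) = Add(33061, Mul(980, -28)) = Add(33061, -27440) = 5621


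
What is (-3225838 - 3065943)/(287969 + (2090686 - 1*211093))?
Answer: -6291781/2167562 ≈ -2.9027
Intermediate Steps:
(-3225838 - 3065943)/(287969 + (2090686 - 1*211093)) = -6291781/(287969 + (2090686 - 211093)) = -6291781/(287969 + 1879593) = -6291781/2167562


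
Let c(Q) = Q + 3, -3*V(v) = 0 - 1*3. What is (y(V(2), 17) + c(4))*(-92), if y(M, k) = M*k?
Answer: -2208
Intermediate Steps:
V(v) = 1 (V(v) = -(0 - 1*3)/3 = -(0 - 3)/3 = -⅓*(-3) = 1)
c(Q) = 3 + Q
(y(V(2), 17) + c(4))*(-92) = (1*17 + (3 + 4))*(-92) = (17 + 7)*(-92) = 24*(-92) = -2208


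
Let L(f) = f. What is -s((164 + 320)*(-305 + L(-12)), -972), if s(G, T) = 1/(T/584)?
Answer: 146/243 ≈ 0.60082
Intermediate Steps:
s(G, T) = 584/T (s(G, T) = 1/(T*(1/584)) = 1/(T/584) = 584/T)
-s((164 + 320)*(-305 + L(-12)), -972) = -584/(-972) = -584*(-1)/972 = -1*(-146/243) = 146/243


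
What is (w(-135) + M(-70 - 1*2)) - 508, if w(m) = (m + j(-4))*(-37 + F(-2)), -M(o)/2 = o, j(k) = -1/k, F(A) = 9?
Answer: 3409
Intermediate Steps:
M(o) = -2*o
w(m) = -7 - 28*m (w(m) = (m - 1/(-4))*(-37 + 9) = (m - 1*(-¼))*(-28) = (m + ¼)*(-28) = (¼ + m)*(-28) = -7 - 28*m)
(w(-135) + M(-70 - 1*2)) - 508 = ((-7 - 28*(-135)) - 2*(-70 - 1*2)) - 508 = ((-7 + 3780) - 2*(-70 - 2)) - 508 = (3773 - 2*(-72)) - 508 = (3773 + 144) - 508 = 3917 - 508 = 3409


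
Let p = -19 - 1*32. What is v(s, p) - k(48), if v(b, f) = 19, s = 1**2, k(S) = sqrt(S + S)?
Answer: 19 - 4*sqrt(6) ≈ 9.2020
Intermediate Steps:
p = -51 (p = -19 - 32 = -51)
k(S) = sqrt(2)*sqrt(S) (k(S) = sqrt(2*S) = sqrt(2)*sqrt(S))
s = 1
v(s, p) - k(48) = 19 - sqrt(2)*sqrt(48) = 19 - sqrt(2)*4*sqrt(3) = 19 - 4*sqrt(6)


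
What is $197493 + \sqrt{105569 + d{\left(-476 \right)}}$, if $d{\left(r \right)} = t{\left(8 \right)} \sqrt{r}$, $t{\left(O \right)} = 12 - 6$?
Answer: $197493 + \sqrt{105569 + 12 i \sqrt{119}} \approx 1.9782 \cdot 10^{5} + 0.20144 i$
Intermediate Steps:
$t{\left(O \right)} = 6$ ($t{\left(O \right)} = 12 - 6 = 6$)
$d{\left(r \right)} = 6 \sqrt{r}$
$197493 + \sqrt{105569 + d{\left(-476 \right)}} = 197493 + \sqrt{105569 + 6 \sqrt{-476}} = 197493 + \sqrt{105569 + 6 \cdot 2 i \sqrt{119}} = 197493 + \sqrt{105569 + 12 i \sqrt{119}}$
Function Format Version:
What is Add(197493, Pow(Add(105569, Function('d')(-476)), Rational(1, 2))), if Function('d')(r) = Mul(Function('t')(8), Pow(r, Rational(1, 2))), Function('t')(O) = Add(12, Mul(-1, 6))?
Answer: Add(197493, Pow(Add(105569, Mul(12, I, Pow(119, Rational(1, 2)))), Rational(1, 2))) ≈ Add(1.9782e+5, Mul(0.20144, I))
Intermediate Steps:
Function('t')(O) = 6 (Function('t')(O) = Add(12, -6) = 6)
Function('d')(r) = Mul(6, Pow(r, Rational(1, 2)))
Add(197493, Pow(Add(105569, Function('d')(-476)), Rational(1, 2))) = Add(197493, Pow(Add(105569, Mul(6, Pow(-476, Rational(1, 2)))), Rational(1, 2))) = Add(197493, Pow(Add(105569, Mul(6, Mul(2, I, Pow(119, Rational(1, 2))))), Rational(1, 2))) = Add(197493, Pow(Add(105569, Mul(12, I, Pow(119, Rational(1, 2)))), Rational(1, 2)))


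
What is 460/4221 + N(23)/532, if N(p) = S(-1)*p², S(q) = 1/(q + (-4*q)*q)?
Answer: -144187/1603980 ≈ -0.089893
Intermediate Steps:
S(q) = 1/(q - 4*q²)
N(p) = -p²/5 (N(p) = (-1/(-1*(-1 + 4*(-1))))*p² = (-1*(-1)/(-1 - 4))*p² = (-1*(-1)/(-5))*p² = (-1*(-1)*(-⅕))*p² = -p²/5)
460/4221 + N(23)/532 = 460/4221 - ⅕*23²/532 = 460*(1/4221) - ⅕*529*(1/532) = 460/4221 - 529/5*1/532 = 460/4221 - 529/2660 = -144187/1603980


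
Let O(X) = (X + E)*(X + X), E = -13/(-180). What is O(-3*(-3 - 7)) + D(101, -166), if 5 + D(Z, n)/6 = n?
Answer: 2335/3 ≈ 778.33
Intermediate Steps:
D(Z, n) = -30 + 6*n
E = 13/180 (E = -13*(-1/180) = 13/180 ≈ 0.072222)
O(X) = 2*X*(13/180 + X) (O(X) = (X + 13/180)*(X + X) = (13/180 + X)*(2*X) = 2*X*(13/180 + X))
O(-3*(-3 - 7)) + D(101, -166) = (-3*(-3 - 7))*(13 + 180*(-3*(-3 - 7)))/90 + (-30 + 6*(-166)) = (-3*(-10))*(13 + 180*(-3*(-10)))/90 + (-30 - 996) = (1/90)*30*(13 + 180*30) - 1026 = (1/90)*30*(13 + 5400) - 1026 = (1/90)*30*5413 - 1026 = 5413/3 - 1026 = 2335/3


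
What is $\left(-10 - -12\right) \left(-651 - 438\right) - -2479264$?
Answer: $2477086$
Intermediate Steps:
$\left(-10 - -12\right) \left(-651 - 438\right) - -2479264 = \left(-10 + 12\right) \left(-1089\right) + 2479264 = 2 \left(-1089\right) + 2479264 = -2178 + 2479264 = 2477086$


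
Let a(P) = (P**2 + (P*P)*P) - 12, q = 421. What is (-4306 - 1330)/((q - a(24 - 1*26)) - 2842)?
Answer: 5636/2405 ≈ 2.3435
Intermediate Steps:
a(P) = -12 + P**2 + P**3 (a(P) = (P**2 + P**2*P) - 12 = (P**2 + P**3) - 12 = -12 + P**2 + P**3)
(-4306 - 1330)/((q - a(24 - 1*26)) - 2842) = (-4306 - 1330)/((421 - (-12 + (24 - 1*26)**2 + (24 - 1*26)**3)) - 2842) = -5636/((421 - (-12 + (24 - 26)**2 + (24 - 26)**3)) - 2842) = -5636/((421 - (-12 + (-2)**2 + (-2)**3)) - 2842) = -5636/((421 - (-12 + 4 - 8)) - 2842) = -5636/((421 - 1*(-16)) - 2842) = -5636/((421 + 16) - 2842) = -5636/(437 - 2842) = -5636/(-2405) = -5636*(-1/2405) = 5636/2405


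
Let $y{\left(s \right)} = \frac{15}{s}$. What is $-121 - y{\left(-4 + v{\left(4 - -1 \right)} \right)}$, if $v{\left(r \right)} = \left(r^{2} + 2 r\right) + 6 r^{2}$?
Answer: $- \frac{21916}{181} \approx -121.08$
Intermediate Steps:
$v{\left(r \right)} = 2 r + 7 r^{2}$
$-121 - y{\left(-4 + v{\left(4 - -1 \right)} \right)} = -121 - \frac{15}{-4 + \left(4 - -1\right) \left(2 + 7 \left(4 - -1\right)\right)} = -121 - \frac{15}{-4 + \left(4 + 1\right) \left(2 + 7 \left(4 + 1\right)\right)} = -121 - \frac{15}{-4 + 5 \left(2 + 7 \cdot 5\right)} = -121 - \frac{15}{-4 + 5 \left(2 + 35\right)} = -121 - \frac{15}{-4 + 5 \cdot 37} = -121 - \frac{15}{-4 + 185} = -121 - \frac{15}{181} = - \frac{21916}{181}$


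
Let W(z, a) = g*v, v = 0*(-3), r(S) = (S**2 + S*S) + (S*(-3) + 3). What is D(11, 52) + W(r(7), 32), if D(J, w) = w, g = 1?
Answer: 52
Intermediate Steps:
r(S) = 3 - 3*S + 2*S**2 (r(S) = (S**2 + S**2) + (-3*S + 3) = 2*S**2 + (3 - 3*S) = 3 - 3*S + 2*S**2)
v = 0
W(z, a) = 0 (W(z, a) = 1*0 = 0)
D(11, 52) + W(r(7), 32) = 52 + 0 = 52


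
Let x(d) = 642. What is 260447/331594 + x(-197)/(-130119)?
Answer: 11225406615/14382226562 ≈ 0.78051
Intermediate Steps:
260447/331594 + x(-197)/(-130119) = 260447/331594 + 642/(-130119) = 260447*(1/331594) + 642*(-1/130119) = 260447/331594 - 214/43373 = 11225406615/14382226562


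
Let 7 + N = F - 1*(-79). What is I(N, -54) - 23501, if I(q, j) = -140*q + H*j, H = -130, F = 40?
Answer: -32161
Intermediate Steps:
N = 112 (N = -7 + (40 - 1*(-79)) = -7 + (40 + 79) = -7 + 119 = 112)
I(q, j) = -140*q - 130*j
I(N, -54) - 23501 = (-140*112 - 130*(-54)) - 23501 = (-15680 + 7020) - 23501 = -8660 - 23501 = -32161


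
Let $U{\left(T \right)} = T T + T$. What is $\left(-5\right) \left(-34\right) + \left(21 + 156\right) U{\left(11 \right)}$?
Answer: $23534$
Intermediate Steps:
$U{\left(T \right)} = T + T^{2}$ ($U{\left(T \right)} = T^{2} + T = T + T^{2}$)
$\left(-5\right) \left(-34\right) + \left(21 + 156\right) U{\left(11 \right)} = \left(-5\right) \left(-34\right) + \left(21 + 156\right) 11 \left(1 + 11\right) = 170 + 177 \cdot 11 \cdot 12 = 170 + 177 \cdot 132 = 170 + 23364 = 23534$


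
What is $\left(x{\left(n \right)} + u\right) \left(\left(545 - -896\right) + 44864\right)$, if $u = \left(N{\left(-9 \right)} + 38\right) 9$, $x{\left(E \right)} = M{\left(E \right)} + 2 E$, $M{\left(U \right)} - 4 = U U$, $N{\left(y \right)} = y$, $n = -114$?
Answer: $603493065$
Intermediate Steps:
$M{\left(U \right)} = 4 + U^{2}$ ($M{\left(U \right)} = 4 + U U = 4 + U^{2}$)
$x{\left(E \right)} = 4 + E^{2} + 2 E$ ($x{\left(E \right)} = \left(4 + E^{2}\right) + 2 E = 4 + E^{2} + 2 E$)
$u = 261$ ($u = \left(-9 + 38\right) 9 = 29 \cdot 9 = 261$)
$\left(x{\left(n \right)} + u\right) \left(\left(545 - -896\right) + 44864\right) = \left(\left(4 + \left(-114\right)^{2} + 2 \left(-114\right)\right) + 261\right) \left(\left(545 - -896\right) + 44864\right) = \left(\left(4 + 12996 - 228\right) + 261\right) \left(\left(545 + 896\right) + 44864\right) = \left(12772 + 261\right) \left(1441 + 44864\right) = 13033 \cdot 46305 = 603493065$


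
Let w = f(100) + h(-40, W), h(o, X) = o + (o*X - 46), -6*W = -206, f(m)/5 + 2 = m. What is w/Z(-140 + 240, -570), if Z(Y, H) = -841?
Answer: 2908/2523 ≈ 1.1526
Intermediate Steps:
f(m) = -10 + 5*m
W = 103/3 (W = -⅙*(-206) = 103/3 ≈ 34.333)
h(o, X) = -46 + o + X*o (h(o, X) = o + (X*o - 46) = o + (-46 + X*o) = -46 + o + X*o)
w = -2908/3 (w = (-10 + 5*100) + (-46 - 40 + (103/3)*(-40)) = (-10 + 500) + (-46 - 40 - 4120/3) = 490 - 4378/3 = -2908/3 ≈ -969.33)
w/Z(-140 + 240, -570) = -2908/3/(-841) = -2908/3*(-1/841) = 2908/2523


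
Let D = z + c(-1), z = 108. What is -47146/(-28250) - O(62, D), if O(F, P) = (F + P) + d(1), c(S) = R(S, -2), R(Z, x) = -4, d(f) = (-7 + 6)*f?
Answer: -2307052/14125 ≈ -163.33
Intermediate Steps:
d(f) = -f
c(S) = -4
D = 104 (D = 108 - 4 = 104)
O(F, P) = -1 + F + P (O(F, P) = (F + P) - 1*1 = (F + P) - 1 = -1 + F + P)
-47146/(-28250) - O(62, D) = -47146/(-28250) - (-1 + 62 + 104) = -47146*(-1/28250) - 1*165 = 23573/14125 - 165 = -2307052/14125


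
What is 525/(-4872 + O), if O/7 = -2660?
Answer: -75/3356 ≈ -0.022348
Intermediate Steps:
O = -18620 (O = 7*(-2660) = -18620)
525/(-4872 + O) = 525/(-4872 - 18620) = 525/(-23492) = 525*(-1/23492) = -75/3356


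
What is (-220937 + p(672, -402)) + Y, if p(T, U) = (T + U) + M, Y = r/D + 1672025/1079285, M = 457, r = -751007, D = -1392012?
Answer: -66167089798788781/300475534284 ≈ -2.2021e+5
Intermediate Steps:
Y = 627605890859/300475534284 (Y = -751007/(-1392012) + 1672025/1079285 = -751007*(-1/1392012) + 1672025*(1/1079285) = 751007/1392012 + 334405/215857 = 627605890859/300475534284 ≈ 2.0887)
p(T, U) = 457 + T + U (p(T, U) = (T + U) + 457 = 457 + T + U)
(-220937 + p(672, -402)) + Y = (-220937 + (457 + 672 - 402)) + 627605890859/300475534284 = (-220937 + 727) + 627605890859/300475534284 = -220210 + 627605890859/300475534284 = -66167089798788781/300475534284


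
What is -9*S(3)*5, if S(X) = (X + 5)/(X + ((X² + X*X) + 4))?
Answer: -72/5 ≈ -14.400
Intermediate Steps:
S(X) = (5 + X)/(4 + X + 2*X²) (S(X) = (5 + X)/(X + ((X² + X²) + 4)) = (5 + X)/(X + (2*X² + 4)) = (5 + X)/(X + (4 + 2*X²)) = (5 + X)/(4 + X + 2*X²))
-9*S(3)*5 = -9*(5 + 3)/(4 + 3 + 2*3²)*5 = -9*8/(4 + 3 + 2*9)*5 = -9*8/(4 + 3 + 18)*5 = -9*8/25*5 = -72/25*5 = -72/5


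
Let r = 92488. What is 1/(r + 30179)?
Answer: 1/122667 ≈ 8.1522e-6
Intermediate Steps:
1/(r + 30179) = 1/(92488 + 30179) = 1/122667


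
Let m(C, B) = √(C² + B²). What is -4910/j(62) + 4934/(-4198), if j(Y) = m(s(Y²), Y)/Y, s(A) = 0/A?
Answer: -10308557/2099 ≈ -4911.2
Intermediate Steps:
s(A) = 0
m(C, B) = √(B² + C²)
j(Y) = √(Y²)/Y (j(Y) = √(Y² + 0²)/Y = √(Y² + 0)/Y = √(Y²)/Y)
-4910/j(62) + 4934/(-4198) = -4910/1 + 4934/(-4198) = -4910/1 + 4934*(-1/4198) = -4910/1 - 2467/2099 = -4910*1 - 2467/2099 = -4910 - 2467/2099 = -10308557/2099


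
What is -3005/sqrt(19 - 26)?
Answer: 3005*I*sqrt(7)/7 ≈ 1135.8*I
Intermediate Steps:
-3005/sqrt(19 - 26) = -3005*(-I*sqrt(7)/7) = -(-3005)*I*sqrt(7)/7 = 3005*I*sqrt(7)/7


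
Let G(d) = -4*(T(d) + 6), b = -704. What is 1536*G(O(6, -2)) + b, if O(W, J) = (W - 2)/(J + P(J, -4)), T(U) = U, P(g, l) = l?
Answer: -33472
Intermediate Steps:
O(W, J) = (-2 + W)/(-4 + J) (O(W, J) = (W - 2)/(J - 4) = (-2 + W)/(-4 + J))
G(d) = -24 - 4*d (G(d) = -4*(d + 6) = -4*(6 + d) = -24 - 4*d)
1536*G(O(6, -2)) + b = 1536*(-24 - 4*(-2 + 6)/(-4 - 2)) - 704 = 1536*(-24 - 4*4/(-6)) - 704 = 1536*(-24 - (-2)*4/3) - 704 = 1536*(-24 - 4*(-⅔)) - 704 = 1536*(-24 + 8/3) - 704 = 1536*(-64/3) - 704 = -32768 - 704 = -33472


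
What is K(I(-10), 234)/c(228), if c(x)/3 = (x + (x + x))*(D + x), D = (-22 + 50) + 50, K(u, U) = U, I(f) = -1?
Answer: 13/34884 ≈ 0.00037266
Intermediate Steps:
D = 78 (D = 28 + 50 = 78)
c(x) = 9*x*(78 + x) (c(x) = 3*((x + (x + x))*(78 + x)) = 3*((x + 2*x)*(78 + x)) = 3*((3*x)*(78 + x)) = 3*(3*x*(78 + x)) = 9*x*(78 + x))
K(I(-10), 234)/c(228) = 234/((9*228*(78 + 228))) = 234/((9*228*306)) = 234/627912 = 234*(1/627912) = 13/34884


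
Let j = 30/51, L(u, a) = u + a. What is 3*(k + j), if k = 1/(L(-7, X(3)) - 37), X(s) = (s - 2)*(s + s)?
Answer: 1089/646 ≈ 1.6858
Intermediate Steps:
X(s) = 2*s*(-2 + s) (X(s) = (-2 + s)*(2*s) = 2*s*(-2 + s))
L(u, a) = a + u
j = 10/17 (j = 30*(1/51) = 10/17 ≈ 0.58823)
k = -1/38 (k = 1/((2*3*(-2 + 3) - 7) - 37) = 1/((2*3*1 - 7) - 37) = 1/((6 - 7) - 37) = 1/(-1 - 37) = 1/(-38) = -1/38 ≈ -0.026316)
3*(k + j) = 3*(-1/38 + 10/17) = 3*(363/646) = 1089/646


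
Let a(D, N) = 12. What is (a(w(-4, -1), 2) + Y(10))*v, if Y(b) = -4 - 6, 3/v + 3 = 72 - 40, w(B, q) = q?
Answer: 6/29 ≈ 0.20690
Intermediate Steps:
v = 3/29 (v = 3/(-3 + (72 - 40)) = 3/(-3 + 32) = 3/29 ≈ 0.10345)
Y(b) = -10
(a(w(-4, -1), 2) + Y(10))*v = (12 - 10)*(3/29) = 2*(3/29) = 6/29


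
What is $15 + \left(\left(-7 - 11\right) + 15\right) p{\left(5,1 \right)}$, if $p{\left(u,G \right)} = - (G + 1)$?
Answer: $21$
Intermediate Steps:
$p{\left(u,G \right)} = -1 - G$ ($p{\left(u,G \right)} = - (1 + G) = -1 - G$)
$15 + \left(\left(-7 - 11\right) + 15\right) p{\left(5,1 \right)} = 15 + \left(\left(-7 - 11\right) + 15\right) \left(-1 - 1\right) = 15 + \left(-18 + 15\right) \left(-1 - 1\right) = 15 - -6 = 15 + 6 = 21$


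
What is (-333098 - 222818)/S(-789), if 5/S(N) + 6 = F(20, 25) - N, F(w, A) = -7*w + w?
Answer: -368572308/5 ≈ -7.3714e+7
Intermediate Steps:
F(w, A) = -6*w
S(N) = 5/(-126 - N) (S(N) = 5/(-6 + (-6*20 - N)) = 5/(-6 + (-120 - N)) = 5/(-126 - N))
(-333098 - 222818)/S(-789) = (-333098 - 222818)/((-5/(126 - 789))) = -555916/((-5/(-663))) = -555916/((-5*(-1/663))) = -555916/5/663 = -555916*663/5 = -368572308/5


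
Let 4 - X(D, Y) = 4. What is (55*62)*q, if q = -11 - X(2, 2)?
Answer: -37510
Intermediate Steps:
X(D, Y) = 0 (X(D, Y) = 4 - 1*4 = 4 - 4 = 0)
q = -11 (q = -11 - 1*0 = -11 + 0 = -11)
(55*62)*q = (55*62)*(-11) = 3410*(-11) = -37510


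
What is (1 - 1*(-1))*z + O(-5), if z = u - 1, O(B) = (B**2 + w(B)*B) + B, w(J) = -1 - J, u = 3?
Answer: 4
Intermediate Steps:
O(B) = B + B**2 + B*(-1 - B) (O(B) = (B**2 + (-1 - B)*B) + B = (B**2 + B*(-1 - B)) + B = B + B**2 + B*(-1 - B))
z = 2 (z = 3 - 1 = 2)
(1 - 1*(-1))*z + O(-5) = (1 - 1*(-1))*2 + 0 = (1 + 1)*2 + 0 = 2*2 + 0 = 4 + 0 = 4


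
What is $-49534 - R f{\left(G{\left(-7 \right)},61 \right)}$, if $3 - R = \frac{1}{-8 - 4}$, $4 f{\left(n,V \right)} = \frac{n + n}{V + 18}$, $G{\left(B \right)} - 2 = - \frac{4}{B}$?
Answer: $- \frac{109569319}{2212} \approx -49534.0$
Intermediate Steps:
$G{\left(B \right)} = 2 - \frac{4}{B}$
$f{\left(n,V \right)} = \frac{n}{2 \left(18 + V\right)}$ ($f{\left(n,V \right)} = \frac{\left(n + n\right) \frac{1}{V + 18}}{4} = \frac{2 n \frac{1}{18 + V}}{4} = \frac{n}{2 \left(18 + V\right)}$)
$R = \frac{37}{12}$ ($R = 3 - \frac{1}{-8 - 4} = 3 - \frac{1}{-12} = 3 - - \frac{1}{12} = 3 + \frac{1}{12} = \frac{37}{12} \approx 3.0833$)
$-49534 - R f{\left(G{\left(-7 \right)},61 \right)} = -49534 - \frac{37 \frac{2 - \frac{4}{-7}}{2 \left(18 + 61\right)}}{12} = -49534 - \frac{37 \frac{2 - - \frac{4}{7}}{2 \cdot 79}}{12} = -49534 - \frac{37 \cdot \frac{1}{2} \left(2 + \frac{4}{7}\right) \frac{1}{79}}{12} = -49534 - \frac{37 \cdot \frac{1}{2} \cdot \frac{18}{7} \cdot \frac{1}{79}}{12} = -49534 - \frac{37}{12} \cdot \frac{9}{553} = -49534 - \frac{111}{2212} = - \frac{109569319}{2212}$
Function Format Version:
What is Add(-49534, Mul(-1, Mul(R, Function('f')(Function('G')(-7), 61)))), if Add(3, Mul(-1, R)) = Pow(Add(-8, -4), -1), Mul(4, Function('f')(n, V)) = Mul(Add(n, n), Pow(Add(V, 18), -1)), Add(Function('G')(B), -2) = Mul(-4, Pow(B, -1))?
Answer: Rational(-109569319, 2212) ≈ -49534.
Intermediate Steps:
Function('G')(B) = Add(2, Mul(-4, Pow(B, -1)))
Function('f')(n, V) = Mul(Rational(1, 2), n, Pow(Add(18, V), -1)) (Function('f')(n, V) = Mul(Rational(1, 4), Mul(Add(n, n), Pow(Add(V, 18), -1))) = Mul(Rational(1, 4), Mul(Mul(2, n), Pow(Add(18, V), -1))) = Mul(Rational(1, 4), Mul(2, n, Pow(Add(18, V), -1))) = Mul(Rational(1, 2), n, Pow(Add(18, V), -1)))
R = Rational(37, 12) (R = Add(3, Mul(-1, Pow(Add(-8, -4), -1))) = Add(3, Mul(-1, Pow(-12, -1))) = Add(3, Mul(-1, Rational(-1, 12))) = Add(3, Rational(1, 12)) = Rational(37, 12) ≈ 3.0833)
Add(-49534, Mul(-1, Mul(R, Function('f')(Function('G')(-7), 61)))) = Add(-49534, Mul(-1, Mul(Rational(37, 12), Mul(Rational(1, 2), Add(2, Mul(-4, Pow(-7, -1))), Pow(Add(18, 61), -1))))) = Add(-49534, Mul(-1, Mul(Rational(37, 12), Mul(Rational(1, 2), Add(2, Mul(-4, Rational(-1, 7))), Pow(79, -1))))) = Add(-49534, Mul(-1, Mul(Rational(37, 12), Mul(Rational(1, 2), Add(2, Rational(4, 7)), Rational(1, 79))))) = Add(-49534, Mul(-1, Mul(Rational(37, 12), Mul(Rational(1, 2), Rational(18, 7), Rational(1, 79))))) = Add(-49534, Mul(-1, Mul(Rational(37, 12), Rational(9, 553)))) = Add(-49534, Mul(-1, Rational(111, 2212))) = Add(-49534, Rational(-111, 2212)) = Rational(-109569319, 2212)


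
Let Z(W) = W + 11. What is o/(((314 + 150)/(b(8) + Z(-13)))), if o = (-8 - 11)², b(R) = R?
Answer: 1083/232 ≈ 4.6681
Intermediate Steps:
Z(W) = 11 + W
o = 361 (o = (-19)² = 361)
o/(((314 + 150)/(b(8) + Z(-13)))) = 361/(((314 + 150)/(8 + (11 - 13)))) = 361/((464/(8 - 2))) = 361/((464/6)) = 361/((464*(⅙))) = 361/(232/3) = 361*(3/232) = 1083/232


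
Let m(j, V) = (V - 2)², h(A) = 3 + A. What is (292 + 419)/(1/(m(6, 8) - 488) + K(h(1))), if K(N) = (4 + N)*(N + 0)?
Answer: 35708/1607 ≈ 22.220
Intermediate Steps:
m(j, V) = (-2 + V)²
K(N) = N*(4 + N) (K(N) = (4 + N)*N = N*(4 + N))
(292 + 419)/(1/(m(6, 8) - 488) + K(h(1))) = (292 + 419)/(1/((-2 + 8)² - 488) + (3 + 1)*(4 + (3 + 1))) = 711/(1/(6² - 488) + 4*(4 + 4)) = 711/(1/(36 - 488) + 4*8) = 711/(1/(-452) + 32) = 711/(-1/452 + 32) = 711/(14463/452) = 711*(452/14463) = 35708/1607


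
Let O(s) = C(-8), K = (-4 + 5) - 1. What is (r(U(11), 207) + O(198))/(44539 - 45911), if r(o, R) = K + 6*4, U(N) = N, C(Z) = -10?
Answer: -1/98 ≈ -0.010204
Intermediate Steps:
K = 0 (K = 1 - 1 = 0)
O(s) = -10
r(o, R) = 24 (r(o, R) = 0 + 6*4 = 0 + 24 = 24)
(r(U(11), 207) + O(198))/(44539 - 45911) = (24 - 10)/(44539 - 45911) = 14/(-1372) = 14*(-1/1372) = -1/98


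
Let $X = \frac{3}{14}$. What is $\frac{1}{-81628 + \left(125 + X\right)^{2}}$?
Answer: $- \frac{196}{12926079} \approx -1.5163 \cdot 10^{-5}$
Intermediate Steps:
$X = \frac{3}{14}$ ($X = 3 \cdot \frac{1}{14} = \frac{3}{14} \approx 0.21429$)
$\frac{1}{-81628 + \left(125 + X\right)^{2}} = \frac{1}{-81628 + \left(125 + \frac{3}{14}\right)^{2}} = \frac{1}{-81628 + \left(\frac{1753}{14}\right)^{2}} = \frac{1}{-81628 + \frac{3073009}{196}} = \frac{1}{- \frac{12926079}{196}} = - \frac{196}{12926079}$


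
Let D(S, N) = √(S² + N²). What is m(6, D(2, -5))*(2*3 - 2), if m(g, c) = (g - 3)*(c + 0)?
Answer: 12*√29 ≈ 64.622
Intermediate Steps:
D(S, N) = √(N² + S²)
m(g, c) = c*(-3 + g) (m(g, c) = (-3 + g)*c = c*(-3 + g))
m(6, D(2, -5))*(2*3 - 2) = (√((-5)² + 2²)*(-3 + 6))*(2*3 - 2) = (√(25 + 4)*3)*(6 - 2) = (√29*3)*4 = (3*√29)*4 = 12*√29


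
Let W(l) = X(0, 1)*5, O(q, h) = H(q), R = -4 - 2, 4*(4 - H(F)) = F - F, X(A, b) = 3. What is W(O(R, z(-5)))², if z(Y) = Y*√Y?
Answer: 225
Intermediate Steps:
H(F) = 4 (H(F) = 4 - (F - F)/4 = 4 - ¼*0 = 4 + 0 = 4)
z(Y) = Y^(3/2)
R = -6
O(q, h) = 4
W(l) = 15 (W(l) = 3*5 = 15)
W(O(R, z(-5)))² = 15² = 225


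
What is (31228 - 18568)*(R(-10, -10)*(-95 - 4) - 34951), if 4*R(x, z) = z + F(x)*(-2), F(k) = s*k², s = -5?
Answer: -752681310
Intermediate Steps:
F(k) = -5*k²
R(x, z) = z/4 + 5*x²/2 (R(x, z) = (z - 5*x²*(-2))/4 = (z + 10*x²)/4 = z/4 + 5*x²/2)
(31228 - 18568)*(R(-10, -10)*(-95 - 4) - 34951) = (31228 - 18568)*(((¼)*(-10) + (5/2)*(-10)²)*(-95 - 4) - 34951) = 12660*((-5/2 + (5/2)*100)*(-99) - 34951) = 12660*((-5/2 + 250)*(-99) - 34951) = 12660*((495/2)*(-99) - 34951) = 12660*(-49005/2 - 34951) = 12660*(-118907/2) = -752681310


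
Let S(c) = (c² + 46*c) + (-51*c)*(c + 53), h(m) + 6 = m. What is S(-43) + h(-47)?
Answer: 21748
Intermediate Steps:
h(m) = -6 + m
S(c) = c² + 46*c - 51*c*(53 + c) (S(c) = (c² + 46*c) + (-51*c)*(53 + c) = (c² + 46*c) - 51*c*(53 + c) = c² + 46*c - 51*c*(53 + c))
S(-43) + h(-47) = -1*(-43)*(2657 + 50*(-43)) + (-6 - 47) = -1*(-43)*(2657 - 2150) - 53 = -1*(-43)*507 - 53 = 21801 - 53 = 21748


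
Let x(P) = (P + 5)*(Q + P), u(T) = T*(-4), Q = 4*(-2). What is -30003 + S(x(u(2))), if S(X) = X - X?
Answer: -30003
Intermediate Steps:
Q = -8
u(T) = -4*T
x(P) = (-8 + P)*(5 + P) (x(P) = (P + 5)*(-8 + P) = (5 + P)*(-8 + P) = (-8 + P)*(5 + P))
S(X) = 0
-30003 + S(x(u(2))) = -30003 + 0 = -30003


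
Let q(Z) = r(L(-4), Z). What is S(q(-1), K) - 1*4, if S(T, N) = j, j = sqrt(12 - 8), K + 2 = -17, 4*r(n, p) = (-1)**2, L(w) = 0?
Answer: -2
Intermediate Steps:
r(n, p) = 1/4 (r(n, p) = (1/4)*(-1)**2 = (1/4)*1 = 1/4)
K = -19 (K = -2 - 17 = -19)
q(Z) = 1/4
j = 2 (j = sqrt(4) = 2)
S(T, N) = 2
S(q(-1), K) - 1*4 = 2 - 1*4 = 2 - 4 = -2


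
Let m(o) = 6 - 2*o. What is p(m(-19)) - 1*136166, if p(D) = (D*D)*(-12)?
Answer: -159398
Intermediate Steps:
p(D) = -12*D**2 (p(D) = D**2*(-12) = -12*D**2)
p(m(-19)) - 1*136166 = -12*(6 - 2*(-19))**2 - 1*136166 = -12*(6 + 38)**2 - 136166 = -12*44**2 - 136166 = -12*1936 - 136166 = -23232 - 136166 = -159398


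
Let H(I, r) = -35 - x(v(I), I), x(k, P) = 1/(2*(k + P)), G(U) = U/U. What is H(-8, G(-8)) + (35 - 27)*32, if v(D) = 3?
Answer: 2211/10 ≈ 221.10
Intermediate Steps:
G(U) = 1
x(k, P) = 1/(2*P + 2*k) (x(k, P) = 1/(2*(P + k)) = 1/(2*P + 2*k))
H(I, r) = -35 - 1/(2*(3 + I)) (H(I, r) = -35 - 1/(2*(I + 3)) = -35 - 1/(2*(3 + I)))
H(-8, G(-8)) + (35 - 27)*32 = (-211 - 70*(-8))/(2*(3 - 8)) + (35 - 27)*32 = (½)*(-211 + 560)/(-5) + 8*32 = (½)*(-⅕)*349 + 256 = -349/10 + 256 = 2211/10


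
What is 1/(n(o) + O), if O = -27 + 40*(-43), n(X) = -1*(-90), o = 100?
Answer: -1/1657 ≈ -0.00060350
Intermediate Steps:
n(X) = 90
O = -1747 (O = -27 - 1720 = -1747)
1/(n(o) + O) = 1/(90 - 1747) = 1/(-1657) = -1/1657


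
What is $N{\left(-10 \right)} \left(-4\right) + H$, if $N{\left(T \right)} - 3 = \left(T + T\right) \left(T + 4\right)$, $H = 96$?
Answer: $-396$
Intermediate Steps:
$N{\left(T \right)} = 3 + 2 T \left(4 + T\right)$ ($N{\left(T \right)} = 3 + \left(T + T\right) \left(T + 4\right) = 3 + 2 T \left(4 + T\right)$)
$N{\left(-10 \right)} \left(-4\right) + H = \left(3 + 2 \left(-10\right)^{2} + 8 \left(-10\right)\right) \left(-4\right) + 96 = \left(3 + 2 \cdot 100 - 80\right) \left(-4\right) + 96 = \left(3 + 200 - 80\right) \left(-4\right) + 96 = 123 \left(-4\right) + 96 = -492 + 96 = -396$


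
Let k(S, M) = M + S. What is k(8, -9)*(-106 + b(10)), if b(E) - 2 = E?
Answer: 94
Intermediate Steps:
b(E) = 2 + E
k(8, -9)*(-106 + b(10)) = (-9 + 8)*(-106 + (2 + 10)) = -(-106 + 12) = -1*(-94) = 94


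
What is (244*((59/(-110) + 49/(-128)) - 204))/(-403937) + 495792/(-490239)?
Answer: -34370188617299/38725020095520 ≈ -0.88754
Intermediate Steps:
(244*((59/(-110) + 49/(-128)) - 204))/(-403937) + 495792/(-490239) = (244*((59*(-1/110) + 49*(-1/128)) - 204))*(-1/403937) + 495792*(-1/490239) = (244*((-59/110 - 49/128) - 204))*(-1/403937) - 55088/54471 = (244*(-6471/7040 - 204))*(-1/403937) - 55088/54471 = (244*(-1442631/7040))*(-1/403937) - 55088/54471 = -88000491/1760*(-1/403937) - 55088/54471 = 88000491/710929120 - 55088/54471 = -34370188617299/38725020095520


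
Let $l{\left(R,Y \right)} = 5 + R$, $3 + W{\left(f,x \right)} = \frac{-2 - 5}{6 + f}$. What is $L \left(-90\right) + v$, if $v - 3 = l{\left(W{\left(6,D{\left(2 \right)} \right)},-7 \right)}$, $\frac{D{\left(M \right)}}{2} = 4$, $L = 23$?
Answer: $- \frac{24787}{12} \approx -2065.6$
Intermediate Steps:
$D{\left(M \right)} = 8$ ($D{\left(M \right)} = 2 \cdot 4 = 8$)
$W{\left(f,x \right)} = -3 - \frac{7}{6 + f}$ ($W{\left(f,x \right)} = -3 + \frac{-2 - 5}{6 + f} = -3 - \frac{7}{6 + f}$)
$v = \frac{53}{12}$ ($v = 3 + \left(5 + \frac{-25 - 18}{6 + 6}\right) = 3 + \left(5 + \frac{-25 - 18}{12}\right) = 3 + \left(5 + \frac{1}{12} \left(-43\right)\right) = 3 + \left(5 - \frac{43}{12}\right) = 3 + \frac{17}{12} = \frac{53}{12} \approx 4.4167$)
$L \left(-90\right) + v = 23 \left(-90\right) + \frac{53}{12} = -2070 + \frac{53}{12} = - \frac{24787}{12}$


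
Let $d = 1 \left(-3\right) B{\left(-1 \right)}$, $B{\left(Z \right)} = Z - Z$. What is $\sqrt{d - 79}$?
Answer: $i \sqrt{79} \approx 8.8882 i$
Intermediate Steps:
$B{\left(Z \right)} = 0$
$d = 0$ ($d = 1 \left(-3\right) 0 = \left(-3\right) 0 = 0$)
$\sqrt{d - 79} = \sqrt{0 - 79} = \sqrt{-79} = i \sqrt{79}$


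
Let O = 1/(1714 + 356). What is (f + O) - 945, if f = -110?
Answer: -2183849/2070 ≈ -1055.0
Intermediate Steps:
O = 1/2070 ≈ 0.00048309
(f + O) - 945 = (-110 + 1/2070) - 945 = -227699/2070 - 945 = -2183849/2070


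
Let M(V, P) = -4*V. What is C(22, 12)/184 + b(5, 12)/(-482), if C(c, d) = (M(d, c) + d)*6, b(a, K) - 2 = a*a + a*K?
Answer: -15015/11086 ≈ -1.3544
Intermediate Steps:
b(a, K) = 2 + a² + K*a (b(a, K) = 2 + (a*a + a*K) = 2 + (a² + K*a) = 2 + a² + K*a)
C(c, d) = -18*d (C(c, d) = (-4*d + d)*6 = -3*d*6 = -18*d)
C(22, 12)/184 + b(5, 12)/(-482) = -18*12/184 + (2 + 5² + 12*5)/(-482) = -216*1/184 + (2 + 25 + 60)*(-1/482) = -27/23 + 87*(-1/482) = -27/23 - 87/482 = -15015/11086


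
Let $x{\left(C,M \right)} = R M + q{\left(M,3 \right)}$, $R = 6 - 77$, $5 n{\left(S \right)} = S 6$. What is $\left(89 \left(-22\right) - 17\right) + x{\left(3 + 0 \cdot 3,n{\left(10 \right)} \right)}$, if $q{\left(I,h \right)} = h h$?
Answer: $-2818$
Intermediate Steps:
$q{\left(I,h \right)} = h^{2}$
$n{\left(S \right)} = \frac{6 S}{5}$ ($n{\left(S \right)} = \frac{S 6}{5} = \frac{6 S}{5}$)
$R = -71$ ($R = 6 - 77 = -71$)
$x{\left(C,M \right)} = 9 - 71 M$ ($x{\left(C,M \right)} = - 71 M + 3^{2} = - 71 M + 9 = 9 - 71 M$)
$\left(89 \left(-22\right) - 17\right) + x{\left(3 + 0 \cdot 3,n{\left(10 \right)} \right)} = \left(89 \left(-22\right) - 17\right) + \left(9 - 71 \cdot \frac{6}{5} \cdot 10\right) = \left(-1958 - 17\right) + \left(9 - 852\right) = -1975 + \left(9 - 852\right) = -1975 - 843 = -2818$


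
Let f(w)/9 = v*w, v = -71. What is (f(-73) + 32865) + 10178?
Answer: 89690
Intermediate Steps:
f(w) = -639*w (f(w) = 9*(-71*w) = -639*w)
(f(-73) + 32865) + 10178 = (-639*(-73) + 32865) + 10178 = (46647 + 32865) + 10178 = 79512 + 10178 = 89690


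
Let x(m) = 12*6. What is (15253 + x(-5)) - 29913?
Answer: -14588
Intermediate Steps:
x(m) = 72
(15253 + x(-5)) - 29913 = (15253 + 72) - 29913 = 15325 - 29913 = -14588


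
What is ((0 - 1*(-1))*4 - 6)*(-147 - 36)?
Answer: 366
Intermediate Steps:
((0 - 1*(-1))*4 - 6)*(-147 - 36) = ((0 + 1)*4 - 6)*(-183) = (1*4 - 6)*(-183) = (4 - 6)*(-183) = -2*(-183) = 366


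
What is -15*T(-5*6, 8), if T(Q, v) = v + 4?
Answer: -180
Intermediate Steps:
T(Q, v) = 4 + v
-15*T(-5*6, 8) = -15*(4 + 8) = -15*12 = -180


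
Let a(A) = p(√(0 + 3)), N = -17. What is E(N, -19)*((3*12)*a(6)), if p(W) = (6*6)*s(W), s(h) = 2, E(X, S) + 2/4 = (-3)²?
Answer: 22032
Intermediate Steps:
E(X, S) = 17/2 (E(X, S) = -½ + (-3)² = -½ + 9 = 17/2)
p(W) = 72 (p(W) = (6*6)*2 = 36*2 = 72)
a(A) = 72
E(N, -19)*((3*12)*a(6)) = 17*((3*12)*72)/2 = 17*(36*72)/2 = (17/2)*2592 = 22032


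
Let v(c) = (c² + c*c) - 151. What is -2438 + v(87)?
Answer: 12549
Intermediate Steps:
v(c) = -151 + 2*c² (v(c) = (c² + c²) - 151 = 2*c² - 151 = -151 + 2*c²)
-2438 + v(87) = -2438 + (-151 + 2*87²) = -2438 + (-151 + 2*7569) = -2438 + (-151 + 15138) = -2438 + 14987 = 12549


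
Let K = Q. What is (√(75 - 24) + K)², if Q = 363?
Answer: (363 + √51)² ≈ 1.3700e+5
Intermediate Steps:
K = 363
(√(75 - 24) + K)² = (√(75 - 24) + 363)² = (√51 + 363)² = (363 + √51)²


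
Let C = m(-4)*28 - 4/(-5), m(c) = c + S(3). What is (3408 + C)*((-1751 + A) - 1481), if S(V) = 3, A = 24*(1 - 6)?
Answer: -56662208/5 ≈ -1.1332e+7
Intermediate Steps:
A = -120 (A = 24*(-5) = -120)
m(c) = 3 + c (m(c) = c + 3 = 3 + c)
C = -136/5 (C = (3 - 4)*28 - 4/(-5) = -1*28 - 4*(-⅕) = -28 + ⅘ = -136/5 ≈ -27.200)
(3408 + C)*((-1751 + A) - 1481) = (3408 - 136/5)*((-1751 - 120) - 1481) = 16904*(-1871 - 1481)/5 = (16904/5)*(-3352) = -56662208/5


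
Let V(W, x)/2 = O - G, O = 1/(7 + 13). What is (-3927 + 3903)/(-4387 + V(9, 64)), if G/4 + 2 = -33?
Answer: 240/41069 ≈ 0.0058438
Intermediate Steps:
O = 1/20 ≈ 0.050000
G = -140 (G = -8 + 4*(-33) = -8 - 132 = -140)
V(W, x) = 2801/10 (V(W, x) = 2*(1/20 - 1*(-140)) = 2*(1/20 + 140) = 2*(2801/20) = 2801/10)
(-3927 + 3903)/(-4387 + V(9, 64)) = (-3927 + 3903)/(-4387 + 2801/10) = -24/(-41069/10) = -24*(-10/41069) = 240/41069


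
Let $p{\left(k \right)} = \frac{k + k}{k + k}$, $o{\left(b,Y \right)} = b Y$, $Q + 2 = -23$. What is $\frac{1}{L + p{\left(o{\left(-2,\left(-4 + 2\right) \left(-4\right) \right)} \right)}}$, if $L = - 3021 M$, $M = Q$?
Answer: $\frac{1}{75526} \approx 1.324 \cdot 10^{-5}$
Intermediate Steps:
$Q = -25$ ($Q = -2 - 23 = -25$)
$o{\left(b,Y \right)} = Y b$
$M = -25$
$p{\left(k \right)} = 1$ ($p{\left(k \right)} = \frac{2 k}{2 k} = 2 k \frac{1}{2 k} = 1$)
$L = 75525$ ($L = \left(-3021\right) \left(-25\right) = 75525$)
$\frac{1}{L + p{\left(o{\left(-2,\left(-4 + 2\right) \left(-4\right) \right)} \right)}} = \frac{1}{75525 + 1} = \frac{1}{75526}$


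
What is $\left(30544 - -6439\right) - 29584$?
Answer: $7399$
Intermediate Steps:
$\left(30544 - -6439\right) - 29584 = \left(30544 + 6439\right) - 29584 = 36983 - 29584 = 7399$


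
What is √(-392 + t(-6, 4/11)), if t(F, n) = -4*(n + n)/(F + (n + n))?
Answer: 2*I*√82302/29 ≈ 19.785*I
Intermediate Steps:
t(F, n) = -8*n/(F + 2*n) (t(F, n) = -4*2*n/(F + 2*n) = -8*n/(F + 2*n))
√(-392 + t(-6, 4/11)) = √(-392 - 8*4/11/(-6 + 2*(4/11))) = √(-392 - 8*4/11/(-6 + 8/11)) = √(-392 - 8*4/11/(-58/11)) = √(-392 - 8*4/11*(-11/58)) = √(-392 + 16/29) = √(-11352/29) = 2*I*√82302/29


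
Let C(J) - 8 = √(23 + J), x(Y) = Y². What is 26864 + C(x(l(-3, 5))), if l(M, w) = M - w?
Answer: 26872 + √87 ≈ 26881.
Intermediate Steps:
C(J) = 8 + √(23 + J)
26864 + C(x(l(-3, 5))) = 26864 + (8 + √(23 + (-3 - 1*5)²)) = 26864 + (8 + √(23 + (-3 - 5)²)) = 26864 + (8 + √(23 + (-8)²)) = 26864 + (8 + √(23 + 64)) = 26864 + (8 + √87) = 26872 + √87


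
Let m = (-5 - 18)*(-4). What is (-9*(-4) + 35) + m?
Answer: 163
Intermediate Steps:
m = 92 (m = -23*(-4) = 92)
(-9*(-4) + 35) + m = (-9*(-4) + 35) + 92 = (36 + 35) + 92 = 71 + 92 = 163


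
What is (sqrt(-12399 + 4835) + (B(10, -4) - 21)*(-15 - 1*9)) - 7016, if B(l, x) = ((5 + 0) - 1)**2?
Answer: -6896 + 2*I*sqrt(1891) ≈ -6896.0 + 86.971*I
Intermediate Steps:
B(l, x) = 16 (B(l, x) = (5 - 1)**2 = 4**2 = 16)
(sqrt(-12399 + 4835) + (B(10, -4) - 21)*(-15 - 1*9)) - 7016 = (sqrt(-12399 + 4835) + (16 - 21)*(-15 - 1*9)) - 7016 = (sqrt(-7564) - 5*(-15 - 9)) - 7016 = (2*I*sqrt(1891) - 5*(-24)) - 7016 = (2*I*sqrt(1891) + 120) - 7016 = (120 + 2*I*sqrt(1891)) - 7016 = -6896 + 2*I*sqrt(1891)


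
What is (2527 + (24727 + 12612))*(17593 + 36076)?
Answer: 2139568354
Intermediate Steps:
(2527 + (24727 + 12612))*(17593 + 36076) = (2527 + 37339)*53669 = 39866*53669 = 2139568354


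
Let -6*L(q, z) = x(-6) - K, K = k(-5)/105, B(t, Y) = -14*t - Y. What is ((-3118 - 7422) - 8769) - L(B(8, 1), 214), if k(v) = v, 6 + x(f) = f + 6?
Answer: -2433059/126 ≈ -19310.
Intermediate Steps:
x(f) = f (x(f) = -6 + (f + 6) = -6 + (6 + f) = f)
B(t, Y) = -Y - 14*t
K = -1/21 (K = -5/105 = -5*1/105 = -1/21 ≈ -0.047619)
L(q, z) = 125/126 (L(q, z) = -(-6 - 1*(-1/21))/6 = -(-6 + 1/21)/6 = -⅙*(-125/21) = 125/126)
((-3118 - 7422) - 8769) - L(B(8, 1), 214) = ((-3118 - 7422) - 8769) - 1*125/126 = (-10540 - 8769) - 125/126 = -19309 - 125/126 = -2433059/126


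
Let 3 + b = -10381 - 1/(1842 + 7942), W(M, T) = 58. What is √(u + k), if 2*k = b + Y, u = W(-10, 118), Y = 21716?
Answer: √136984843513/4892 ≈ 75.657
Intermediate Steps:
u = 58
b = -101597057/9784 (b = -3 + (-10381 - 1/(1842 + 7942)) = -3 + (-10381 - 1/9784) = -3 - 101567705/9784 = -101597057/9784 ≈ -10384.)
k = 110872287/19568 (k = (-101597057/9784 + 21716)/2 = (½)*(110872287/9784) = 110872287/19568 ≈ 5666.0)
√(u + k) = √(58 + 110872287/19568) = √(112007231/19568) = √136984843513/4892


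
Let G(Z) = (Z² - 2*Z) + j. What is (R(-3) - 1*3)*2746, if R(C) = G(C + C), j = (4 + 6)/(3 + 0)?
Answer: 398170/3 ≈ 1.3272e+5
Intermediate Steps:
j = 10/3 ≈ 3.3333
G(Z) = 10/3 + Z² - 2*Z (G(Z) = (Z² - 2*Z) + 10/3 = 10/3 + Z² - 2*Z)
R(C) = 10/3 - 4*C + 4*C² (R(C) = 10/3 + (C + C)² - 2*(C + C) = 10/3 + (2*C)² - 4*C = 10/3 + 4*C² - 4*C = 10/3 - 4*C + 4*C²)
(R(-3) - 1*3)*2746 = ((10/3 - 4*(-3) + 4*(-3)²) - 1*3)*2746 = ((10/3 + 12 + 4*9) - 3)*2746 = ((10/3 + 12 + 36) - 3)*2746 = (154/3 - 3)*2746 = (145/3)*2746 = 398170/3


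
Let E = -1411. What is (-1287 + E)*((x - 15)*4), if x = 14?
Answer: 10792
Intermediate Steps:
(-1287 + E)*((x - 15)*4) = (-1287 - 1411)*((14 - 15)*4) = -(-2698)*4 = -2698*(-4) = 10792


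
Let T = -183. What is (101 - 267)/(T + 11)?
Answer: 83/86 ≈ 0.96512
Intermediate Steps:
(101 - 267)/(T + 11) = (101 - 267)/(-183 + 11) = -166/(-172) = -166*(-1/172) = 83/86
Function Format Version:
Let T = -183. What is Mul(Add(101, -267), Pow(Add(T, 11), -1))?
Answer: Rational(83, 86) ≈ 0.96512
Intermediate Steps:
Mul(Add(101, -267), Pow(Add(T, 11), -1)) = Mul(Add(101, -267), Pow(Add(-183, 11), -1)) = Mul(-166, Pow(-172, -1)) = Mul(-166, Rational(-1, 172)) = Rational(83, 86)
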